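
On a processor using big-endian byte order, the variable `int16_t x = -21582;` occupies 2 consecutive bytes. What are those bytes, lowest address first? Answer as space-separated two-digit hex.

Two's complement of -21582 in 16 bits: 21582 = 0x544E; invert → 0xABB1; add 1 → 0xABB2.
Split into bytes (most-significant first): AB B2.
Big-endian stores the most-significant byte at the lowest address.
So the memory order matches the most-significant-first order: AB B2.

AB B2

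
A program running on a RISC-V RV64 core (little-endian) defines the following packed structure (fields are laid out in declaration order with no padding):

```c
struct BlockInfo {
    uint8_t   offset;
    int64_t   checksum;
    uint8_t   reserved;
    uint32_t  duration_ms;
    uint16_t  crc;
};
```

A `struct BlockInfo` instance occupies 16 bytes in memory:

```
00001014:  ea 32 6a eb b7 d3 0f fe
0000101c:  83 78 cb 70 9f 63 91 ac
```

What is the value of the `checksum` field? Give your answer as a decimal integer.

-8935687208658310606

`checksum` follows `offset` (1 byte), so it starts at byte offset 1 and occupies 8 bytes.
Bytes at offsets 1..8: 32 6A EB B7 D3 0F FE 83.
Little-endian stores the least-significant byte at the lowest address.
Reassemble most-significant byte first: 83 FE 0F D3 B7 EB 6A 32 → 0x83FE0FD3B7EB6A32.
Top bit is set, so as a signed 64-bit value this is 0x83FE0FD3B7EB6A32 − 2^64 = -8935687208658310606.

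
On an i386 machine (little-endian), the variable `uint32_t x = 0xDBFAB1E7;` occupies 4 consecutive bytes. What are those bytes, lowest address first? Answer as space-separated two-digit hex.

Split into bytes (most-significant first): DB FA B1 E7.
Little-endian stores the least-significant byte at the lowest address.
So at ascending addresses the bytes are E7 B1 FA DB.

E7 B1 FA DB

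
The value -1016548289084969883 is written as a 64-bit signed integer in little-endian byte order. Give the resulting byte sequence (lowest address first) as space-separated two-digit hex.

Two's complement of -1016548289084969883 in 64 bits: 1016548289084969883 = 0x0E1B814873F0D39B; invert → 0xF1E47EB78C0F2C64; add 1 → 0xF1E47EB78C0F2C65.
Split into bytes (most-significant first): F1 E4 7E B7 8C 0F 2C 65.
Little-endian stores the least-significant byte at the lowest address.
So at ascending addresses the bytes are 65 2C 0F 8C B7 7E E4 F1.

65 2C 0F 8C B7 7E E4 F1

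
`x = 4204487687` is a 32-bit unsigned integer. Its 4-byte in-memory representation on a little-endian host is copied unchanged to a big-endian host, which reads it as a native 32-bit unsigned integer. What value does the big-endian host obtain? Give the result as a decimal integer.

4204487687 in 32-bit hexadecimal is 0xFA9B6407.
Stored little-endian, the bytes at ascending addresses are 07 64 9B FA.
Read back as big-endian, the last byte is least significant, giving 0x07649BFA.
0x07649BFA = 124034042.

124034042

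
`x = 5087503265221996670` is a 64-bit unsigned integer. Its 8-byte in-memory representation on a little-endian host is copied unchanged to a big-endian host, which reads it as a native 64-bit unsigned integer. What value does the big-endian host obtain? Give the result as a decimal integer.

9110837937711454790

5087503265221996670 in 64-bit hexadecimal is 0x469A7143D532707E.
Stored little-endian, the bytes at ascending addresses are 7E 70 32 D5 43 71 9A 46.
Read back as big-endian, the last byte is least significant, giving 0x7E7032D543719A46.
0x7E7032D543719A46 = 9110837937711454790.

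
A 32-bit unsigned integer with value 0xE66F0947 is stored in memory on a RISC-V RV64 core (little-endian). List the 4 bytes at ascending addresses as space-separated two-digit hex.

47 09 6F E6

Split into bytes (most-significant first): E6 6F 09 47.
In little-endian order the low byte comes first in memory.
So at ascending addresses the bytes are 47 09 6F E6.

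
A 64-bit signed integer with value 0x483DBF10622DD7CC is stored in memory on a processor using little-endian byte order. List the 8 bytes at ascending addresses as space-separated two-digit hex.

Split into bytes (most-significant first): 48 3D BF 10 62 2D D7 CC.
Little-endian: lowest address holds the least-significant byte.
So at ascending addresses the bytes are CC D7 2D 62 10 BF 3D 48.

CC D7 2D 62 10 BF 3D 48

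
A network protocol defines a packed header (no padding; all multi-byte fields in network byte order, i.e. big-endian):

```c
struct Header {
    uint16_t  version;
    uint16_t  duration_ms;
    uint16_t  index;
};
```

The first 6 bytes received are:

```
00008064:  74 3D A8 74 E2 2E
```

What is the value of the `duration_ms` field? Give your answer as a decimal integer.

43124

`duration_ms` follows `version` (2 bytes), so it starts at byte offset 2 and occupies 2 bytes.
Bytes at offsets 2..3: A8 74.
Big-endian: lowest address holds the most-significant byte.
The bytes are already most-significant first: 0xA874.
0xA874 = 43124.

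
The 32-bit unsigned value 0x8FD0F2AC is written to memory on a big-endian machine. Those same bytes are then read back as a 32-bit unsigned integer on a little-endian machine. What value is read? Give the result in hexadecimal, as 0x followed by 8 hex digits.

Stored big-endian, the bytes at ascending addresses are 8F D0 F2 AC.
Read back as little-endian, the first byte is least significant, giving 0xACF2D08F.

0xACF2D08F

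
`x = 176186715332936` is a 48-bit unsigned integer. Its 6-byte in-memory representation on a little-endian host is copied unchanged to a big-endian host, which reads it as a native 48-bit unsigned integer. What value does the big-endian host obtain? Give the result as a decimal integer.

80133699026336

176186715332936 in 48-bit hexadecimal is 0xA03DAA94E148.
Stored little-endian, the bytes at ascending addresses are 48 E1 94 AA 3D A0.
Read back as big-endian, the last byte is least significant, giving 0x48E194AA3DA0.
0x48E194AA3DA0 = 80133699026336.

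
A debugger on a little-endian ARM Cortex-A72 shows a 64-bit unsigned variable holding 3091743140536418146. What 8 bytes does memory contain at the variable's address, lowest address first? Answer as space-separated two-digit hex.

3091743140536418146 in hexadecimal, padded to 64 bits, is 0x2AE814016C6C7F62.
Split into bytes (most-significant first): 2A E8 14 01 6C 6C 7F 62.
In little-endian order the low byte comes first in memory.
So at ascending addresses the bytes are 62 7F 6C 6C 01 14 E8 2A.

62 7F 6C 6C 01 14 E8 2A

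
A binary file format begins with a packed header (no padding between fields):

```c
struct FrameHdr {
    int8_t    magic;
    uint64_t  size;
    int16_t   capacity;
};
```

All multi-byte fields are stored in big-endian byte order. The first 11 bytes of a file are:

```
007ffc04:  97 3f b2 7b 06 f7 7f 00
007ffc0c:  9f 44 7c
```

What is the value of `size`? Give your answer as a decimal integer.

4589866240096272543

`size` follows `magic` (1 byte), so it starts at byte offset 1 and occupies 8 bytes.
Bytes at offsets 1..8: 3F B2 7B 06 F7 7F 00 9F.
Big-endian stores the most-significant byte at the lowest address.
The bytes are already most-significant first: 0x3FB27B06F77F009F.
0x3FB27B06F77F009F = 4589866240096272543.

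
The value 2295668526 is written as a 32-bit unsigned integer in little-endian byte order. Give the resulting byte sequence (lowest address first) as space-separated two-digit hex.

2295668526 in hexadecimal, padded to 32 bits, is 0x88D51F2E.
Split into bytes (most-significant first): 88 D5 1F 2E.
Little-endian: lowest address holds the least-significant byte.
So at ascending addresses the bytes are 2E 1F D5 88.

2E 1F D5 88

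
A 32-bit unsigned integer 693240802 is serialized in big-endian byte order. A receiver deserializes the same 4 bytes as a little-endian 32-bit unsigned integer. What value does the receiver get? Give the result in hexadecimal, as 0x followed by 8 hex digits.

693240802 in 32-bit hexadecimal is 0x295203E2.
Stored big-endian, the bytes at ascending addresses are 29 52 03 E2.
Read back as little-endian, the first byte is least significant, giving 0xE2035229.

0xE2035229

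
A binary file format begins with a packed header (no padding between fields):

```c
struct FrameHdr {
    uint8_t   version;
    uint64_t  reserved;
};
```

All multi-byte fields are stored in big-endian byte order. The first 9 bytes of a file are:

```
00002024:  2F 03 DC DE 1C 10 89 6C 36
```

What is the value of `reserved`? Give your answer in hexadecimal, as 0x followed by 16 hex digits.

`reserved` follows `version` (1 byte), so it starts at byte offset 1 and occupies 8 bytes.
Bytes at offsets 1..8: 03 DC DE 1C 10 89 6C 36.
Big-endian stores the most-significant byte at the lowest address.
The bytes are already most-significant first: 0x03DCDE1C10896C36.

0x03DCDE1C10896C36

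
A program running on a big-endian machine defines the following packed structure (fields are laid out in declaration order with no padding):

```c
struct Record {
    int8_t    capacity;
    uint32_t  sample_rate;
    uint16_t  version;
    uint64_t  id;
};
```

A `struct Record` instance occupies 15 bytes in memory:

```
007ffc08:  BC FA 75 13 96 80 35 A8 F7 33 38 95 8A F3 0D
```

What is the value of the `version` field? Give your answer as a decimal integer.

32821

`version` follows `capacity` (1 B), `sample_rate` (4 B), so it starts at offset 1 + 4 = 5 and occupies 2 bytes.
Bytes at offsets 5..6: 80 35.
Big-endian stores the most-significant byte at the lowest address.
The bytes are already most-significant first: 0x8035.
0x8035 = 32821.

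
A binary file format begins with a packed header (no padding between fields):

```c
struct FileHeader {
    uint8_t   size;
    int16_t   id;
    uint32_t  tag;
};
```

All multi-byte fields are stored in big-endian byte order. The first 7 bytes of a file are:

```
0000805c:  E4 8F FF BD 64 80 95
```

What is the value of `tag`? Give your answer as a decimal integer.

3177480341

`tag` follows `size` (1 B), `id` (2 B), so it starts at offset 1 + 2 = 3 and occupies 4 bytes.
Bytes at offsets 3..6: BD 64 80 95.
Big-endian: lowest address holds the most-significant byte.
The bytes are already most-significant first: 0xBD648095.
0xBD648095 = 3177480341.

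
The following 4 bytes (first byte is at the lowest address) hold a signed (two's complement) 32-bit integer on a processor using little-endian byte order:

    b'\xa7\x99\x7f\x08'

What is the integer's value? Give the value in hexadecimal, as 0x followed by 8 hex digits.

Little-endian stores the least-significant byte at the lowest address.
Reassemble most-significant byte first: 08 7F 99 A7 → 0x087F99A7.

0x087F99A7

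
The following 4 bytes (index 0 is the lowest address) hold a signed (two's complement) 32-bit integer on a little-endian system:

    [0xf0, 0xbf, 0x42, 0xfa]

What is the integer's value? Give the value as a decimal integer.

-96288784

Little-endian: lowest address holds the least-significant byte.
Reassemble most-significant byte first: FA 42 BF F0 → 0xFA42BFF0.
Top bit is set, so as a signed 32-bit value this is 0xFA42BFF0 − 2^32 = -96288784.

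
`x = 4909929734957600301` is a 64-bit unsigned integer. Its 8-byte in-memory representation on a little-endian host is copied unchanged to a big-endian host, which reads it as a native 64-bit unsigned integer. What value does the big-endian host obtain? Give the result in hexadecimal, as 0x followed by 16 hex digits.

0x2D8E467C14932344

4909929734957600301 in 64-bit hexadecimal is 0x442393147C468E2D.
Stored little-endian, the bytes at ascending addresses are 2D 8E 46 7C 14 93 23 44.
Read back as big-endian, the last byte is least significant, giving 0x2D8E467C14932344.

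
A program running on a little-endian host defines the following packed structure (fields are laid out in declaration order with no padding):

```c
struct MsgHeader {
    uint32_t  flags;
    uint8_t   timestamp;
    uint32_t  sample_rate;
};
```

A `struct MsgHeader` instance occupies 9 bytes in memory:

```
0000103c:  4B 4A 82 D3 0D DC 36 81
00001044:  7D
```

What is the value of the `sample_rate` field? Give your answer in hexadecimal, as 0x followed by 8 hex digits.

`sample_rate` follows `flags` (4 B), `timestamp` (1 B), so it starts at offset 4 + 1 = 5 and occupies 4 bytes.
Bytes at offsets 5..8: DC 36 81 7D.
In little-endian order the low byte comes first in memory.
Reassemble most-significant byte first: 7D 81 36 DC → 0x7D8136DC.

0x7D8136DC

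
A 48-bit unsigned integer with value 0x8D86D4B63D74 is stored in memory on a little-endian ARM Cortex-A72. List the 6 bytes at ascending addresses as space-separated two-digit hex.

Split into bytes (most-significant first): 8D 86 D4 B6 3D 74.
Little-endian stores the least-significant byte at the lowest address.
So at ascending addresses the bytes are 74 3D B6 D4 86 8D.

74 3D B6 D4 86 8D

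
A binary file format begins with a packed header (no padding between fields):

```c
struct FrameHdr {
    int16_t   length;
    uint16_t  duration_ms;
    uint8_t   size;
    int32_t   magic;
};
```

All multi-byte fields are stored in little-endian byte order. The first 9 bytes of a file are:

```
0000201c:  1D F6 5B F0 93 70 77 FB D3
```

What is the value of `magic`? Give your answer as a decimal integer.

-738494608

`magic` follows `length` (2 B), `duration_ms` (2 B), `size` (1 B), so it starts at offset 2 + 2 + 1 = 5 and occupies 4 bytes.
Bytes at offsets 5..8: 70 77 FB D3.
In little-endian order the low byte comes first in memory.
Reassemble most-significant byte first: D3 FB 77 70 → 0xD3FB7770.
Top bit is set, so as a signed 32-bit value this is 0xD3FB7770 − 2^32 = -738494608.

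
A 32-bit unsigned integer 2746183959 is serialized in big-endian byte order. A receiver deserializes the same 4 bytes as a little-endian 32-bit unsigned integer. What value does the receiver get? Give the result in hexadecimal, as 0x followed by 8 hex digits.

0x1771AFA3

2746183959 in 32-bit hexadecimal is 0xA3AF7117.
Stored big-endian, the bytes at ascending addresses are A3 AF 71 17.
Read back as little-endian, the first byte is least significant, giving 0x1771AFA3.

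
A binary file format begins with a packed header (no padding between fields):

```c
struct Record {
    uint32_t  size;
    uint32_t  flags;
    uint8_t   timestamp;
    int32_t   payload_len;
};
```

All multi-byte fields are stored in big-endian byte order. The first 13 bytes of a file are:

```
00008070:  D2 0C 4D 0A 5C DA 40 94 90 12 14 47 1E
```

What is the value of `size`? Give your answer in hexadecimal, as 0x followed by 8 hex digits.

`size` is the first field, at byte offset 0, occupying 4 bytes.
Bytes at offsets 0..3: D2 0C 4D 0A.
Big-endian: lowest address holds the most-significant byte.
The bytes are already most-significant first: 0xD20C4D0A.

0xD20C4D0A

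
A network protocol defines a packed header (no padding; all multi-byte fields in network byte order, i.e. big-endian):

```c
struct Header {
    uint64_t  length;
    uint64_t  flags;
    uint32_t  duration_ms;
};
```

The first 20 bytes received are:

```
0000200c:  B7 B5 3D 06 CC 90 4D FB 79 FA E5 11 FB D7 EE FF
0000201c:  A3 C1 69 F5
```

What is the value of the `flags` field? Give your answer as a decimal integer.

8789589488169381631

`flags` follows `length` (8 bytes), so it starts at byte offset 8 and occupies 8 bytes.
Bytes at offsets 8..15: 79 FA E5 11 FB D7 EE FF.
Big-endian: lowest address holds the most-significant byte.
The bytes are already most-significant first: 0x79FAE511FBD7EEFF.
0x79FAE511FBD7EEFF = 8789589488169381631.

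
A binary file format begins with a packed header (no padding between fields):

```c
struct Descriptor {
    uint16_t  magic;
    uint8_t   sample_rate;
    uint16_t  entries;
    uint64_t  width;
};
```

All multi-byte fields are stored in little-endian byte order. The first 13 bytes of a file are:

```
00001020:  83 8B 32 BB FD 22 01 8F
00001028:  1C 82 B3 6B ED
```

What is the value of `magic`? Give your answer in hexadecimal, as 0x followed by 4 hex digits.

`magic` is the first field, at byte offset 0, occupying 2 bytes.
Bytes at offsets 0..1: 83 8B.
Little-endian stores the least-significant byte at the lowest address.
Reassemble most-significant byte first: 8B 83 → 0x8B83.

0x8B83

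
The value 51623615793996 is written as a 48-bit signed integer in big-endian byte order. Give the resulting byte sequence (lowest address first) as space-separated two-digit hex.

2E F3 8F 48 0B 4C

51623615793996 in hexadecimal, padded to 48 bits, is 0x2EF38F480B4C.
Split into bytes (most-significant first): 2E F3 8F 48 0B 4C.
Big-endian: lowest address holds the most-significant byte.
So the memory order matches the most-significant-first order: 2E F3 8F 48 0B 4C.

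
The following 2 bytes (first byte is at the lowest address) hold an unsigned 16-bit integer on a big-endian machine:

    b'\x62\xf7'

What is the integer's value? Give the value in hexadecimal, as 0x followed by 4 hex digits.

In big-endian order the high byte comes first in memory.
The bytes are already most-significant first: 0x62F7.

0x62F7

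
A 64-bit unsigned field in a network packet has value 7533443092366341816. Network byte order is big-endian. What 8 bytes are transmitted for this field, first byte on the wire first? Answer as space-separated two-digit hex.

7533443092366341816 in hexadecimal, padded to 64 bits, is 0x688C2A94201DB6B8.
Split into bytes (most-significant first): 68 8C 2A 94 20 1D B6 B8.
In big-endian order the high byte comes first in memory.
So the memory order matches the most-significant-first order: 68 8C 2A 94 20 1D B6 B8.

68 8C 2A 94 20 1D B6 B8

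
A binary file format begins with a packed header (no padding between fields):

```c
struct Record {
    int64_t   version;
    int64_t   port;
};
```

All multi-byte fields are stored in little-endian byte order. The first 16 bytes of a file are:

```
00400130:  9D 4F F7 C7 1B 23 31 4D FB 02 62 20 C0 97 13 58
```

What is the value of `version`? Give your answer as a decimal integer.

`version` is the first field, at byte offset 0, occupying 8 bytes.
Bytes at offsets 0..7: 9D 4F F7 C7 1B 23 31 4D.
In little-endian order the low byte comes first in memory.
Reassemble most-significant byte first: 4D 31 23 1B C7 F7 4F 9D → 0x4D31231BC7F74F9D.
0x4D31231BC7F74F9D = 5562265617005236125.

5562265617005236125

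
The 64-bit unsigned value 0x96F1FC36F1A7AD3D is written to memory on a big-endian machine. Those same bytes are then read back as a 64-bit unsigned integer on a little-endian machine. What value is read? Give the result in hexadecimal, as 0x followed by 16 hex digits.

0x3DADA7F136FCF196

Stored big-endian, the bytes at ascending addresses are 96 F1 FC 36 F1 A7 AD 3D.
Read back as little-endian, the first byte is least significant, giving 0x3DADA7F136FCF196.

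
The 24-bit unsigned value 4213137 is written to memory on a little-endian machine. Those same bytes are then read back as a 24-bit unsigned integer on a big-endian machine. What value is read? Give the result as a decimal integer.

9521472

4213137 in 24-bit hexadecimal is 0x404991.
Stored little-endian, the bytes at ascending addresses are 91 49 40.
Read back as big-endian, the last byte is least significant, giving 0x914940.
0x914940 = 9521472.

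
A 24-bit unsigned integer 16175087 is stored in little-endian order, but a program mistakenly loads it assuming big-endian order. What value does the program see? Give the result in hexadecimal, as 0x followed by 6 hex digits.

0xEFCFF6

16175087 in 24-bit hexadecimal is 0xF6CFEF.
Stored little-endian, the bytes at ascending addresses are EF CF F6.
Read back as big-endian, the last byte is least significant, giving 0xEFCFF6.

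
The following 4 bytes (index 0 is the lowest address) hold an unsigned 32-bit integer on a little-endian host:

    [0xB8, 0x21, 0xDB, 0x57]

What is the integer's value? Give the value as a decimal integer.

1473978808

Little-endian: lowest address holds the least-significant byte.
Reassemble most-significant byte first: 57 DB 21 B8 → 0x57DB21B8.
0x57DB21B8 = 1473978808.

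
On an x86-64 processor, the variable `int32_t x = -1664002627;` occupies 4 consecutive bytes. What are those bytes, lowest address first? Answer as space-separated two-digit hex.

BD 55 D1 9C

Two's complement of -1664002627 in 32 bits: 1664002627 = 0x632EAA43; invert → 0x9CD155BC; add 1 → 0x9CD155BD.
Split into bytes (most-significant first): 9C D1 55 BD.
Little-endian stores the least-significant byte at the lowest address.
So at ascending addresses the bytes are BD 55 D1 9C.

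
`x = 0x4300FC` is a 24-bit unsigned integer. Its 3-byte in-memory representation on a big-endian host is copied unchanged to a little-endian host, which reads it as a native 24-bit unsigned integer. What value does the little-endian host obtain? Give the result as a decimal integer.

Stored big-endian, the bytes at ascending addresses are 43 00 FC.
Read back as little-endian, the first byte is least significant, giving 0xFC0043.
0xFC0043 = 16515139.

16515139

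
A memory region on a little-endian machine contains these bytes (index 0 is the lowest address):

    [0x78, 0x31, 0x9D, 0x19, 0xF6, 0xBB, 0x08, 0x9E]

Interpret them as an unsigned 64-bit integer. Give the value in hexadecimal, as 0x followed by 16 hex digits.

0x9E08BBF6199D3178

Little-endian: lowest address holds the least-significant byte.
Reassemble most-significant byte first: 9E 08 BB F6 19 9D 31 78 → 0x9E08BBF6199D3178.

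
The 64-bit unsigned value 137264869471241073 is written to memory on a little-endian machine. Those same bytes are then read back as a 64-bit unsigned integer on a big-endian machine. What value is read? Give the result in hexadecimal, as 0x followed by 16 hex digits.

0x7143F9E8ABA9E701

137264869471241073 in 64-bit hexadecimal is 0x01E7A9ABE8F94371.
Stored little-endian, the bytes at ascending addresses are 71 43 F9 E8 AB A9 E7 01.
Read back as big-endian, the last byte is least significant, giving 0x7143F9E8ABA9E701.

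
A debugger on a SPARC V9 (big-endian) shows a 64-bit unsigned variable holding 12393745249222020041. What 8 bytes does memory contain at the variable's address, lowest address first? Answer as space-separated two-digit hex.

12393745249222020041 in hexadecimal, padded to 64 bits, is 0xABFF6DA3A8904BC9.
Split into bytes (most-significant first): AB FF 6D A3 A8 90 4B C9.
Big-endian stores the most-significant byte at the lowest address.
So the memory order matches the most-significant-first order: AB FF 6D A3 A8 90 4B C9.

AB FF 6D A3 A8 90 4B C9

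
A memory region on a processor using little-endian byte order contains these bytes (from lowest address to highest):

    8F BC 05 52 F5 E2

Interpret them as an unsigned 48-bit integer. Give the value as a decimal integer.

249543270972559

In little-endian order the low byte comes first in memory.
Reassemble most-significant byte first: E2 F5 52 05 BC 8F → 0xE2F55205BC8F.
0xE2F55205BC8F = 249543270972559.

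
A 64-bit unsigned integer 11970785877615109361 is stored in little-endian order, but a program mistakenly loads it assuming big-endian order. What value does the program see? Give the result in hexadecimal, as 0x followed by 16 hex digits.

0xF1E482ED54C620A6

11970785877615109361 in 64-bit hexadecimal is 0xA620C654ED82E4F1.
Stored little-endian, the bytes at ascending addresses are F1 E4 82 ED 54 C6 20 A6.
Read back as big-endian, the last byte is least significant, giving 0xF1E482ED54C620A6.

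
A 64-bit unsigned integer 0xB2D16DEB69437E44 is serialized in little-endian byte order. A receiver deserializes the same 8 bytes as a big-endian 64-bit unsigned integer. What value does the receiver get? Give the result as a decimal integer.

Stored little-endian, the bytes at ascending addresses are 44 7E 43 69 EB 6D D1 B2.
Read back as big-endian, the last byte is least significant, giving 0x447E4369EB6DD1B2.
0x447E4369EB6DD1B2 = 4935456363845112242.

4935456363845112242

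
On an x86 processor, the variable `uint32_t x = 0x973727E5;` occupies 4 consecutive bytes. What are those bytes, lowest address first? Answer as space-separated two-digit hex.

E5 27 37 97

Split into bytes (most-significant first): 97 37 27 E5.
Little-endian stores the least-significant byte at the lowest address.
So at ascending addresses the bytes are E5 27 37 97.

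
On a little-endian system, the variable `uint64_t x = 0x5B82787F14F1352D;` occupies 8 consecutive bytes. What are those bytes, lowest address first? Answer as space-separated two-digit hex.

Split into bytes (most-significant first): 5B 82 78 7F 14 F1 35 2D.
Little-endian: lowest address holds the least-significant byte.
So at ascending addresses the bytes are 2D 35 F1 14 7F 78 82 5B.

2D 35 F1 14 7F 78 82 5B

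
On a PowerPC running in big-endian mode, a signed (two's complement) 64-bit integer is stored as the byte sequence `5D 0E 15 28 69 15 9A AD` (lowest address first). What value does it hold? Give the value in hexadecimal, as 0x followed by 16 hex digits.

0x5D0E152869159AAD

Big-endian stores the most-significant byte at the lowest address.
The bytes are already most-significant first: 0x5D0E152869159AAD.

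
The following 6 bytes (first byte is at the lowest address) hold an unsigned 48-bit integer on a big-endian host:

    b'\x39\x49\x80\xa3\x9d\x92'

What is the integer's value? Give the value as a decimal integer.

62987853602194

Big-endian: lowest address holds the most-significant byte.
The bytes are already most-significant first: 0x394980A39D92.
0x394980A39D92 = 62987853602194.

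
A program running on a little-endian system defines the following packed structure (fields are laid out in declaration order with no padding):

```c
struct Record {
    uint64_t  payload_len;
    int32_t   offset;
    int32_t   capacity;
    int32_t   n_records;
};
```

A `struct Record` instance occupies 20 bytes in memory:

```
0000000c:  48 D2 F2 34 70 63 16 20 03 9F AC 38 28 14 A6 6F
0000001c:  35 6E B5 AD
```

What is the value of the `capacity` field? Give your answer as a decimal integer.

1873155112

`capacity` follows `payload_len` (8 B), `offset` (4 B), so it starts at offset 8 + 4 = 12 and occupies 4 bytes.
Bytes at offsets 12..15: 28 14 A6 6F.
Little-endian: lowest address holds the least-significant byte.
Reassemble most-significant byte first: 6F A6 14 28 → 0x6FA61428.
0x6FA61428 = 1873155112.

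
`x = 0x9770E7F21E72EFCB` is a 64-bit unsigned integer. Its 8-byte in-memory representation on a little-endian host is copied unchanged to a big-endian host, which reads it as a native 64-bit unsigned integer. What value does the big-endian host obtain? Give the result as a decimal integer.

Stored little-endian, the bytes at ascending addresses are CB EF 72 1E F2 E7 70 97.
Read back as big-endian, the last byte is least significant, giving 0xCBEF721EF2E77097.
0xCBEF721EF2E77097 = 14695089586383057047.

14695089586383057047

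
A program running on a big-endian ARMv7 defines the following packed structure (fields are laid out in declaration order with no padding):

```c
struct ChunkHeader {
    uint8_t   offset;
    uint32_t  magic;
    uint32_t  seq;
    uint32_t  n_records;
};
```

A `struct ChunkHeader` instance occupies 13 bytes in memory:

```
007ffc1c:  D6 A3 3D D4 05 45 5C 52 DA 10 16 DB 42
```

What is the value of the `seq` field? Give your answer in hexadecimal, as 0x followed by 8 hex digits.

0x455C52DA

`seq` follows `offset` (1 B), `magic` (4 B), so it starts at offset 1 + 4 = 5 and occupies 4 bytes.
Bytes at offsets 5..8: 45 5C 52 DA.
Big-endian stores the most-significant byte at the lowest address.
The bytes are already most-significant first: 0x455C52DA.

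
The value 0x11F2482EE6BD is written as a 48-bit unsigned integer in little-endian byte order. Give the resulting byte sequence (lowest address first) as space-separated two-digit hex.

BD E6 2E 48 F2 11

Split into bytes (most-significant first): 11 F2 48 2E E6 BD.
Little-endian: lowest address holds the least-significant byte.
So at ascending addresses the bytes are BD E6 2E 48 F2 11.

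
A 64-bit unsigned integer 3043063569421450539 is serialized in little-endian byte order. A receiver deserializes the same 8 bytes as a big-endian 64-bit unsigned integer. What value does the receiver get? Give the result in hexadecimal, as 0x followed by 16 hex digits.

0x2B3D4C8C31223B2A

3043063569421450539 in 64-bit hexadecimal is 0x2A3B22318C4C3D2B.
Stored little-endian, the bytes at ascending addresses are 2B 3D 4C 8C 31 22 3B 2A.
Read back as big-endian, the last byte is least significant, giving 0x2B3D4C8C31223B2A.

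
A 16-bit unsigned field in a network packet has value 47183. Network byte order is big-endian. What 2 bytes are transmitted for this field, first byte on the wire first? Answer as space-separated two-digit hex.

B8 4F

47183 in hexadecimal, padded to 16 bits, is 0xB84F.
Split into bytes (most-significant first): B8 4F.
Big-endian stores the most-significant byte at the lowest address.
So the memory order matches the most-significant-first order: B8 4F.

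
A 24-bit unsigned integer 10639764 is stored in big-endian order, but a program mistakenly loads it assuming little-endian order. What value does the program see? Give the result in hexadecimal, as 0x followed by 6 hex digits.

10639764 in 24-bit hexadecimal is 0xA25994.
Stored big-endian, the bytes at ascending addresses are A2 59 94.
Read back as little-endian, the first byte is least significant, giving 0x9459A2.

0x9459A2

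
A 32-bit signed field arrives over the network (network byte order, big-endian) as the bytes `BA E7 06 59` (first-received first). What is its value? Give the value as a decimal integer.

In big-endian order the high byte comes first in memory.
The bytes are already most-significant first: 0xBAE70659.
Top bit is set, so as a signed 32-bit value this is 0xBAE70659 − 2^32 = -1159264679.

-1159264679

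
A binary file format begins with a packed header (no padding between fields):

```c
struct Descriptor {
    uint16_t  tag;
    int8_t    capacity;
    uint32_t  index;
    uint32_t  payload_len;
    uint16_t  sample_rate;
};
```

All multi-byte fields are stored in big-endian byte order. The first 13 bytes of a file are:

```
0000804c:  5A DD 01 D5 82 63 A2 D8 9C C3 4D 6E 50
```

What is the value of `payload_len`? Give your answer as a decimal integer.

3634152269

`payload_len` follows `tag` (2 B), `capacity` (1 B), `index` (4 B), so it starts at offset 2 + 1 + 4 = 7 and occupies 4 bytes.
Bytes at offsets 7..10: D8 9C C3 4D.
Big-endian stores the most-significant byte at the lowest address.
The bytes are already most-significant first: 0xD89CC34D.
0xD89CC34D = 3634152269.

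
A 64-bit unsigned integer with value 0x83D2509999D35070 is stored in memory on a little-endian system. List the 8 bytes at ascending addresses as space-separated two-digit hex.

Split into bytes (most-significant first): 83 D2 50 99 99 D3 50 70.
Little-endian: lowest address holds the least-significant byte.
So at ascending addresses the bytes are 70 50 D3 99 99 50 D2 83.

70 50 D3 99 99 50 D2 83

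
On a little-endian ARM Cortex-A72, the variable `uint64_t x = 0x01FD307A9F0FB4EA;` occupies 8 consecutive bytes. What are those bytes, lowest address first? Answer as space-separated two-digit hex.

EA B4 0F 9F 7A 30 FD 01

Split into bytes (most-significant first): 01 FD 30 7A 9F 0F B4 EA.
Little-endian: lowest address holds the least-significant byte.
So at ascending addresses the bytes are EA B4 0F 9F 7A 30 FD 01.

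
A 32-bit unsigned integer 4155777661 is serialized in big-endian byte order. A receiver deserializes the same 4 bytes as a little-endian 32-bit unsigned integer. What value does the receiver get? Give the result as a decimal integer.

4155777661 in 32-bit hexadecimal is 0xF7B4227D.
Stored big-endian, the bytes at ascending addresses are F7 B4 22 7D.
Read back as little-endian, the first byte is least significant, giving 0x7D22B4F7.
0x7D22B4F7 = 2099426551.

2099426551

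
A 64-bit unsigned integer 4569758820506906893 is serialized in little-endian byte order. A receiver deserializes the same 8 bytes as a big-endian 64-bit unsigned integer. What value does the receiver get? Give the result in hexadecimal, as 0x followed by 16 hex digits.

4569758820506906893 in 64-bit hexadecimal is 0x3F6B0B6F8585B10D.
Stored little-endian, the bytes at ascending addresses are 0D B1 85 85 6F 0B 6B 3F.
Read back as big-endian, the last byte is least significant, giving 0x0DB185856F0B6B3F.

0x0DB185856F0B6B3F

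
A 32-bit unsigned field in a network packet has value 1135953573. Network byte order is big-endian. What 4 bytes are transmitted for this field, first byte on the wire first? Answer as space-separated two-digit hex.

43 B5 46 A5

1135953573 in hexadecimal, padded to 32 bits, is 0x43B546A5.
Split into bytes (most-significant first): 43 B5 46 A5.
Big-endian: lowest address holds the most-significant byte.
So the memory order matches the most-significant-first order: 43 B5 46 A5.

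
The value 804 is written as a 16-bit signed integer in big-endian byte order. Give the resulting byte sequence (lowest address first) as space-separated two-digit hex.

804 in hexadecimal, padded to 16 bits, is 0x0324.
Split into bytes (most-significant first): 03 24.
Big-endian stores the most-significant byte at the lowest address.
So the memory order matches the most-significant-first order: 03 24.

03 24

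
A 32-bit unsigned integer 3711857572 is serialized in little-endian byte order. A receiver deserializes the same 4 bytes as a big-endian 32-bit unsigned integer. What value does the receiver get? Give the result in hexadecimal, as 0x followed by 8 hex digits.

3711857572 in 32-bit hexadecimal is 0xDD3E73A4.
Stored little-endian, the bytes at ascending addresses are A4 73 3E DD.
Read back as big-endian, the last byte is least significant, giving 0xA4733EDD.

0xA4733EDD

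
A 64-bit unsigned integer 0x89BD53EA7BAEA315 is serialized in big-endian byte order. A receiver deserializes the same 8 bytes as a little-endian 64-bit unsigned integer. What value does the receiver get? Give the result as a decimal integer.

1559281743235890569

Stored big-endian, the bytes at ascending addresses are 89 BD 53 EA 7B AE A3 15.
Read back as little-endian, the first byte is least significant, giving 0x15A3AE7BEA53BD89.
0x15A3AE7BEA53BD89 = 1559281743235890569.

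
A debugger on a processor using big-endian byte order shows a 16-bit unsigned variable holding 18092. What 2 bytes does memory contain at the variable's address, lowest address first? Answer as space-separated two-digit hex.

46 AC

18092 in hexadecimal, padded to 16 bits, is 0x46AC.
Split into bytes (most-significant first): 46 AC.
Big-endian: lowest address holds the most-significant byte.
So the memory order matches the most-significant-first order: 46 AC.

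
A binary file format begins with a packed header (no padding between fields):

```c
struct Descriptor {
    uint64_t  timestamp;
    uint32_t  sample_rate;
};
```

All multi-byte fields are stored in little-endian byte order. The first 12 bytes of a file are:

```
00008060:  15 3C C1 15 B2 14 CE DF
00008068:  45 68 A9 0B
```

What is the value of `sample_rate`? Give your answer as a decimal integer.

195651653

`sample_rate` follows `timestamp` (8 bytes), so it starts at byte offset 8 and occupies 4 bytes.
Bytes at offsets 8..11: 45 68 A9 0B.
In little-endian order the low byte comes first in memory.
Reassemble most-significant byte first: 0B A9 68 45 → 0x0BA96845.
0x0BA96845 = 195651653.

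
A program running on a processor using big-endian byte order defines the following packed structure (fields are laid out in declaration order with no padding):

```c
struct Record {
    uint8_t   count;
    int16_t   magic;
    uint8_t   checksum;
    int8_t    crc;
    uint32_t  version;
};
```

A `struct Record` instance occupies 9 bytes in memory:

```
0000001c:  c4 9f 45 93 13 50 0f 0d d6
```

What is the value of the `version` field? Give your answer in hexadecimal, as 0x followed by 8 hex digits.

0x500F0DD6

`version` follows `count` (1 B), `magic` (2 B), `checksum` (1 B), `crc` (1 B), so it starts at offset 1 + 2 + 1 + 1 = 5 and occupies 4 bytes.
Bytes at offsets 5..8: 50 0F 0D D6.
Big-endian: lowest address holds the most-significant byte.
The bytes are already most-significant first: 0x500F0DD6.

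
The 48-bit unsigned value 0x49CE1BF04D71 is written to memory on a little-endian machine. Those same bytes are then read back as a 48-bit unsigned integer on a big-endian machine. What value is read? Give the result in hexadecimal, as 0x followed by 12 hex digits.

Stored little-endian, the bytes at ascending addresses are 71 4D F0 1B CE 49.
Read back as big-endian, the last byte is least significant, giving 0x714DF01BCE49.

0x714DF01BCE49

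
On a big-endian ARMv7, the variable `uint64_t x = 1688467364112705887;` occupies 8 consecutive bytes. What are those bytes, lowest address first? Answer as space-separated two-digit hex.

17 6E A4 1F 2C C7 29 5F

1688467364112705887 in hexadecimal, padded to 64 bits, is 0x176EA41F2CC7295F.
Split into bytes (most-significant first): 17 6E A4 1F 2C C7 29 5F.
Big-endian stores the most-significant byte at the lowest address.
So the memory order matches the most-significant-first order: 17 6E A4 1F 2C C7 29 5F.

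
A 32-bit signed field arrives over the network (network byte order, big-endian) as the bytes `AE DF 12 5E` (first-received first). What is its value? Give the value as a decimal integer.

-1361112482

Big-endian: lowest address holds the most-significant byte.
The bytes are already most-significant first: 0xAEDF125E.
Top bit is set, so as a signed 32-bit value this is 0xAEDF125E − 2^32 = -1361112482.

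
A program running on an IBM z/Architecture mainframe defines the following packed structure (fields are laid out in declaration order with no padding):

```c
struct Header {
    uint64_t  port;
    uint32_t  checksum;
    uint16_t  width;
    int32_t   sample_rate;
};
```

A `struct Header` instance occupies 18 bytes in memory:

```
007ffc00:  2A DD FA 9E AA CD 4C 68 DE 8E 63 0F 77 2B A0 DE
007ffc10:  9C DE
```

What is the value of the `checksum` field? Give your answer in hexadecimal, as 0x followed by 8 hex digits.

`checksum` follows `port` (8 bytes), so it starts at byte offset 8 and occupies 4 bytes.
Bytes at offsets 8..11: DE 8E 63 0F.
Big-endian: lowest address holds the most-significant byte.
The bytes are already most-significant first: 0xDE8E630F.

0xDE8E630F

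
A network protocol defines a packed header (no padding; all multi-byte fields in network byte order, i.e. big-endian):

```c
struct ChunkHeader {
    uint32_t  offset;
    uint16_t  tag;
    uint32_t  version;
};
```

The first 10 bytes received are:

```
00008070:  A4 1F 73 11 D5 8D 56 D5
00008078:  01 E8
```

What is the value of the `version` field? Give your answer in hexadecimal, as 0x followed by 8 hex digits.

0x56D501E8

`version` follows `offset` (4 B), `tag` (2 B), so it starts at offset 4 + 2 = 6 and occupies 4 bytes.
Bytes at offsets 6..9: 56 D5 01 E8.
In big-endian order the high byte comes first in memory.
The bytes are already most-significant first: 0x56D501E8.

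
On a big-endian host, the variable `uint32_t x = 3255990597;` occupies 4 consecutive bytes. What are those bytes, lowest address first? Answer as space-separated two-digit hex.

3255990597 in hexadecimal, padded to 32 bits, is 0xC2127945.
Split into bytes (most-significant first): C2 12 79 45.
In big-endian order the high byte comes first in memory.
So the memory order matches the most-significant-first order: C2 12 79 45.

C2 12 79 45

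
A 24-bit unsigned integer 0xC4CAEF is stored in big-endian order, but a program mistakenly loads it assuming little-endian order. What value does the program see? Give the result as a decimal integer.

Stored big-endian, the bytes at ascending addresses are C4 CA EF.
Read back as little-endian, the first byte is least significant, giving 0xEFCAC4.
0xEFCAC4 = 15715012.

15715012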